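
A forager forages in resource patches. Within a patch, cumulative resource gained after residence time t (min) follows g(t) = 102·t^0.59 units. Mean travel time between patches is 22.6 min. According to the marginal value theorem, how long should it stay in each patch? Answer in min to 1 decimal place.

By the marginal value theorem, leave when the instantaneous gain rate g'(t) equals the habitat-wide average g(t)/(T + t).
g'(t) = 0.59·102·t^-0.41. Setting 0.59·102·t^-0.41 = 102·t^0.59/(22.6+t) gives 0.59(22.6+t) = t, so 0.41·t = 0.59×22.6.
t* = 0.59×22.6/0.41 = 32.52 min.

32.5 min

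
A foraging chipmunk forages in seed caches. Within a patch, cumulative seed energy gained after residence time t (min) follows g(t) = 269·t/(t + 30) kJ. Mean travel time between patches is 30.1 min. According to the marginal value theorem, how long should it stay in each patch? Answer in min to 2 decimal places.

Maximise g(t)/(T+t): set derivative to zero → g'(t)(T+t) = g(t).
g'(t) = 269·30/(t + 30)². Setting 269·30/(t+30)² = 269t/[(t+30)(30.1+t)] gives 30(30.1+t) = t(t+30), so t² = 30×30.1 = 903.
t* = √903 = 30.05 min.

30.05 min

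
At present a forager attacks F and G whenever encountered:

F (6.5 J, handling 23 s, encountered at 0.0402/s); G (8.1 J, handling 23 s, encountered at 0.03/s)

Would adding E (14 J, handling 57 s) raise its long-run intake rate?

Intake rate on the current diet: R = (0.0402×6.5 + 0.03×8.1) / (1 + 0.0402×23 + 0.03×23) = 0.5043/2.615 = 0.1929 J/s.
Profitability of E: 14/57 = 0.2456 J/s.
0.2456 > 0.1929, so adding E raises the average — include it.

Yes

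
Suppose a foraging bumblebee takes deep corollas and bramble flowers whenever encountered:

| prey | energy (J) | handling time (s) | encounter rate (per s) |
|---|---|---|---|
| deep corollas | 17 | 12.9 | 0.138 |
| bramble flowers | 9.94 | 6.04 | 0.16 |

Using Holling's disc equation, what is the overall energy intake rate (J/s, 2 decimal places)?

Energy encountered per unit search time: 0.138×17 + 0.16×9.94 = 3.936 J/s.
Handling time per unit search time: 0.138×12.9 + 0.16×6.04 = 2.747.
Rate = 3.936/(1 + 2.747) = 1.051 J/s.

1.05 J/s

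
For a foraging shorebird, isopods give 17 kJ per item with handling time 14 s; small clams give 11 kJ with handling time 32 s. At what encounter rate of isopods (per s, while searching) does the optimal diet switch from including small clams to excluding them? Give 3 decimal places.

0.028 per s

Drop small clams once their profitability E₂/h₂ falls below the rate achievable on isopods alone: E₂/h₂ = λE₁/(1 + λh₁).
Solve for λ: λE₁h₂ = E₂(1 + λh₁) → λ(E₁h₂ − E₂h₁) = E₂ → λ = E₂/(E₁h₂ − E₂h₁).
λ = 11/(17×32 − 11×14) = 11/390 = 0.02821 per s.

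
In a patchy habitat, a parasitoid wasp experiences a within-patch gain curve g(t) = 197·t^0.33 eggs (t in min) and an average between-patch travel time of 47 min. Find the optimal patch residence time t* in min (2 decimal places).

Maximise g(t)/(T+t): set derivative to zero → g'(t)(T+t) = g(t).
g'(t) = 0.33·197·t^-0.67. Setting 0.33·197·t^-0.67 = 197·t^0.33/(47+t) gives 0.33(47+t) = t, so 0.67·t = 0.33×47.
t* = 0.33×47/0.67 = 23.15 min.

23.15 min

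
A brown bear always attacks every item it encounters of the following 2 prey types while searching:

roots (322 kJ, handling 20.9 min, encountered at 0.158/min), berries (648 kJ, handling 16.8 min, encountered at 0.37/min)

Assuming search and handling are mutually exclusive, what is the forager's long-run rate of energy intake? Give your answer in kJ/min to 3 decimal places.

27.632 kJ/min

Energy encountered per unit search time: 0.158×322 + 0.37×648 = 290.6 kJ/min.
Handling time per unit search time: 0.158×20.9 + 0.37×16.8 = 9.518.
Rate = 290.6/(1 + 9.518) = 27.63 kJ/min.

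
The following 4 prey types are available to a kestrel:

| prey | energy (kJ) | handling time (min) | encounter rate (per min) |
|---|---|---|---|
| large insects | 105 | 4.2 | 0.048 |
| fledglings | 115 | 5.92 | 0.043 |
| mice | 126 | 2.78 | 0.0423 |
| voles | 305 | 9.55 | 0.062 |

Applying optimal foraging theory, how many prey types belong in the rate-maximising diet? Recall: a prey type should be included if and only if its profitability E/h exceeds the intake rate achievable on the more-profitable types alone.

Rank by E/h (kJ/min): mice 45.3, voles 31.9, large insects 25, fledglings 19.4. Include each in turn until the next type's E/h falls below the running intake rate.
Rate on top 1: 4.769. voles: 31.9 > 4.769 → include.
Rate on top 2: 14.18. large insects: 25 > 14.18 → include.
Rate on top 3: 15.32. fledglings: 19.4 > 15.32 → include.
Optimal diet: mice, voles, large insects, fledglings — 4 of 4 types.

4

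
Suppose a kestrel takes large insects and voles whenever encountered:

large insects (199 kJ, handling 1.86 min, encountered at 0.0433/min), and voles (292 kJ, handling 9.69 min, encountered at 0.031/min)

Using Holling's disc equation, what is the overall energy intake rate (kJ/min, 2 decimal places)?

Energy encountered per unit search time: 0.0433×199 + 0.031×292 = 17.67 kJ/min.
Handling time per unit search time: 0.0433×1.86 + 0.031×9.69 = 0.3809.
Rate = 17.67/(1 + 0.3809) = 12.79 kJ/min.

12.79 kJ/min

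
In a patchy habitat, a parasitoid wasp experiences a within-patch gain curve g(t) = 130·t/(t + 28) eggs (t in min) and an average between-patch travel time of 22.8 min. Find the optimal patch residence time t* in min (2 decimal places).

By the marginal value theorem, leave when the instantaneous gain rate g'(t) equals the habitat-wide average g(t)/(T + t).
g'(t) = 130·28/(t + 28)². Setting 130·28/(t+28)² = 130t/[(t+28)(22.8+t)] gives 28(22.8+t) = t(t+28), so t² = 28×22.8 = 638.4.
t* = √638.4 = 25.27 min.

25.27 min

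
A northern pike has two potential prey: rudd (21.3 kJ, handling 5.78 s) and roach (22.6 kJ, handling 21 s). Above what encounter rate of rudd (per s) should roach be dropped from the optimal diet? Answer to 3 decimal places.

0.071 per s

At the threshold, the rate on rudd alone equals the profitability of roach: λ·21.3/(1 + λ·5.78) = 22.6/21 = 1.076.
Rearranging, λ(21.3 − 1.076×5.78) = 1.076, so λ = 1.076/15.08 = 0.07137 per s.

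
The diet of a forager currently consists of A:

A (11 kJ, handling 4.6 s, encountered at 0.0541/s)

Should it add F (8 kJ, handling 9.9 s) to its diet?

Yes

On A alone, R = ΣλE/(1+Σλh) = 0.5951/1.249 = 0.4765 kJ/s.
F: E/h = 8/9.9 = 0.8081 kJ/s.
Since 0.8081 > R, including F increases the long-run rate.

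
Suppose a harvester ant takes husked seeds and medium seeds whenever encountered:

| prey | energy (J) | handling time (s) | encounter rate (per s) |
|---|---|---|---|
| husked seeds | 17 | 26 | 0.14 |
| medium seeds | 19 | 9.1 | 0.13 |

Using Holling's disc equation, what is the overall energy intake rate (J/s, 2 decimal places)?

R = Σλ_iE_i / (1 + Σλ_ih_i)
Numerator: 0.14×17 + 0.13×19 = 4.85
Denominator: 1 + 0.14×26 + 0.13×9.1 = 5.823
R = 4.85/5.823 = 0.8329 J/s

0.83 J/s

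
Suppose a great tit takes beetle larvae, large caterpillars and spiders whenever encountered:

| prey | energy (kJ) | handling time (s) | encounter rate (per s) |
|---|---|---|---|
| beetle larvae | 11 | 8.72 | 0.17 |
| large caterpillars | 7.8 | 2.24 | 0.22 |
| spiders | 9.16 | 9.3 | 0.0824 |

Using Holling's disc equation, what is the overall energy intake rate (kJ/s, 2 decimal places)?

Energy encountered per unit search time: 0.17×11 + 0.22×7.8 + 0.0824×9.16 = 4.341 kJ/s.
Handling time per unit search time: 0.17×8.72 + 0.22×2.24 + 0.0824×9.3 = 2.742.
Rate = 4.341/(1 + 2.742) = 1.16 kJ/s.

1.16 kJ/s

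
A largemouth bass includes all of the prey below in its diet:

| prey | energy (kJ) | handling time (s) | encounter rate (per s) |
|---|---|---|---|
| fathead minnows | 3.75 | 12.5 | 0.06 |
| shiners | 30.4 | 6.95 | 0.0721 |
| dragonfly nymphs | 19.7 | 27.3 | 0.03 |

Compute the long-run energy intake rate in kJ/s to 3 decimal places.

Energy encountered per unit search time: 0.06×3.75 + 0.0721×30.4 + 0.03×19.7 = 3.008 kJ/s.
Handling time per unit search time: 0.06×12.5 + 0.0721×6.95 + 0.03×27.3 = 2.07.
Rate = 3.008/(1 + 2.07) = 0.9797 kJ/s.

0.980 kJ/s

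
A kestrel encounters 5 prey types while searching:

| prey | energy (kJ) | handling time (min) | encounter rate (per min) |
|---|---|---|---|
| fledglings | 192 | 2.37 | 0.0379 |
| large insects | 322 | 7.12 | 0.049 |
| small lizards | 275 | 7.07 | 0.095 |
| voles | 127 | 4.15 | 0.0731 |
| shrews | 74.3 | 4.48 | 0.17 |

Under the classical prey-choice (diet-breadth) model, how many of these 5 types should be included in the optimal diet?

4

E/h in descending order: fledglings 81, large insects 45.2, small lizards 38.9, voles 30.6, shrews 16.6 kJ/min. The optimal diet is the largest prefix of this list for which every included type satisfies E_i/h_i > R on the types above it.
Rate on top 1: 6.677. large insects: 45.2 > 6.677 → include.
Rate on top 2: 16.02. small lizards: 38.9 > 16.02 → include.
Rate on top 3: 23.3. voles: 30.6 > 23.3 → include.
Rate on top 4: 24.22. shrews: 16.6 < 24.22 → exclude; stop.
Optimal diet: fledglings, large insects, small lizards, voles — 4 of 5 types.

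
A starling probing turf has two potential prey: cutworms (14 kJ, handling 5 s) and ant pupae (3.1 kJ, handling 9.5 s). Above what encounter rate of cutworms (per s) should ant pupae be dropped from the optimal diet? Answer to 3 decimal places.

0.026 per s

The zero-one rule: include ant pupae iff E₂/h₂ > λE₁/(1+λh₁). Equality gives the switch point.
λE₁h₂ = E₂ + λE₂h₁ ⇒ λ = E₂/(E₁h₂ − E₂h₁) = 3.1/(133 − 15.5) = 0.02638 per s.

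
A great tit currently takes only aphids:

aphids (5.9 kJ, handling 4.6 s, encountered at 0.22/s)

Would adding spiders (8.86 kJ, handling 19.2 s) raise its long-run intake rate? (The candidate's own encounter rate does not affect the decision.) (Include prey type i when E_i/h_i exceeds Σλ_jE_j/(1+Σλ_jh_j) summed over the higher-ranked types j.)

Current rate: (0.22×5.9)/(1 + 0.22×4.6) = 0.6451 kJ/s.
Profitability of spiders: 8.86/19.2 = 0.4615 kJ/s.
0.4615 < 0.6451, so adding spiders would lower the average — exclude it.

No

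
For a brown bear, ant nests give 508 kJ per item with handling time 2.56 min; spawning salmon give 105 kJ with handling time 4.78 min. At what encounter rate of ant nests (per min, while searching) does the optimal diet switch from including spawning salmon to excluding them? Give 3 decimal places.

At the threshold, the rate on ant nests alone equals the profitability of spawning salmon: λ·508/(1 + λ·2.56) = 105/4.78 = 21.97.
Rearranging, λ(508 − 21.97×2.56) = 21.97, so λ = 21.97/451.8 = 0.04862 per min.

0.049 per min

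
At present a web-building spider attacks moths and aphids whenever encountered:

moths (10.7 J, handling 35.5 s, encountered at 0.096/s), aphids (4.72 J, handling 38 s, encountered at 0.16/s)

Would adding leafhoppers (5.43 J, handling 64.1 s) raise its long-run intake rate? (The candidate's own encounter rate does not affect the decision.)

On moths and aphids alone, R = ΣλE/(1+Σλh) = 1.782/10.49 = 0.1699 J/s.
leafhoppers: E/h = 5.43/64.1 = 0.08471 J/s.
Since 0.08471 < R, time spent handling leafhoppers is better spent searching.

No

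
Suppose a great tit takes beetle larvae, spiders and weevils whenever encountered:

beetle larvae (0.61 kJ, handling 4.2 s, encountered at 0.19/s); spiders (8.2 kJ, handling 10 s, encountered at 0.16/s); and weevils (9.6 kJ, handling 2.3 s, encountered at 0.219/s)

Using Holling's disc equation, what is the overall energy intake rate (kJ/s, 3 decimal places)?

Energy encountered per unit search time: 0.19×0.61 + 0.16×8.2 + 0.219×9.6 = 3.53 kJ/s.
Handling time per unit search time: 0.19×4.2 + 0.16×10 + 0.219×2.3 = 2.902.
Rate = 3.53/(1 + 2.902) = 0.9048 kJ/s.

0.905 kJ/s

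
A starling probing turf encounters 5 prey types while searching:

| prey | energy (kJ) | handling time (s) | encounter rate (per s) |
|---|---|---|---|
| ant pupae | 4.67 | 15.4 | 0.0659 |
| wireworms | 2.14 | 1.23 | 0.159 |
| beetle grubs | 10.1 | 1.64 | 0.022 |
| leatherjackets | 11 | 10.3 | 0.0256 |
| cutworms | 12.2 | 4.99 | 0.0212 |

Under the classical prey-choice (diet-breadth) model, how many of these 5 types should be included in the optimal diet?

4

E/h in descending order: beetle grubs 6.16, cutworms 2.44, wireworms 1.74, leatherjackets 1.07, ant pupae 0.303 kJ/s. The optimal diet is the largest prefix of this list for which every included type satisfies E_i/h_i > R on the types above it.
Rate on top 1: 0.2145. cutworms: 2.44 > 0.2145 → include.
Rate on top 2: 0.4211. wireworms: 1.74 > 0.4211 → include.
Rate on top 3: 0.6139. leatherjackets: 1.07 > 0.6139 → include.
Rate on top 4: 0.6887. ant pupae: 0.303 < 0.6887 → exclude; stop.
Optimal diet: beetle grubs, cutworms, wireworms, leatherjackets — 4 of 5 types.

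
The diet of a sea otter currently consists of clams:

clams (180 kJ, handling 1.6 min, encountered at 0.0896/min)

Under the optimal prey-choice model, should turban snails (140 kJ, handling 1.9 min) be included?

Intake rate on the current diet: R = (0.0896×180) / (1 + 0.0896×1.6) = 16.13/1.143 = 14.11 kJ/min.
Profitability of turban snails: 140/1.9 = 73.68 kJ/min.
73.68 > 14.11, so adding turban snails raises the average — include it.

Yes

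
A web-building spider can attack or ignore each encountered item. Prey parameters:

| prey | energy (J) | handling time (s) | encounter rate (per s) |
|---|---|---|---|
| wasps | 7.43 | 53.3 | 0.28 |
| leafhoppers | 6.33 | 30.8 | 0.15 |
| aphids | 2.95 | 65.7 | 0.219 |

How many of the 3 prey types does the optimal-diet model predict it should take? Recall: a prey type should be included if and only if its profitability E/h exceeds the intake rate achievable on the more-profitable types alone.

1

Rank by E/h (J/s): leafhoppers 0.206, wasps 0.139, aphids 0.0449. Include each in turn until the next type's E/h falls below the running intake rate.
Rate on top 1: 0.169. wasps: 0.139 < 0.169 → exclude; stop.
Optimal diet: leafhoppers — 1 of 3 types.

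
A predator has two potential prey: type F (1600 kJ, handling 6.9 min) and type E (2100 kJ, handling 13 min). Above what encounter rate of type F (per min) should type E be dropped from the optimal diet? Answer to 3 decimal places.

0.333 per min

The zero-one rule: include type E iff E₂/h₂ > λE₁/(1+λh₁). Equality gives the switch point.
λE₁h₂ = E₂ + λE₂h₁ ⇒ λ = E₂/(E₁h₂ − E₂h₁) = 2100/(2.08e+04 − 1.449e+04) = 0.3328 per min.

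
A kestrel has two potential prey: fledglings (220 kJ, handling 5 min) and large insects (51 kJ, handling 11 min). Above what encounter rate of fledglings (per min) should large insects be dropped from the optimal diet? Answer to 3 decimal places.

0.024 per min

Drop large insects once their profitability E₂/h₂ falls below the rate achievable on fledglings alone: E₂/h₂ = λE₁/(1 + λh₁).
Solve for λ: λE₁h₂ = E₂(1 + λh₁) → λ(E₁h₂ − E₂h₁) = E₂ → λ = E₂/(E₁h₂ − E₂h₁).
λ = 51/(220×11 − 51×5) = 51/2165 = 0.02356 per min.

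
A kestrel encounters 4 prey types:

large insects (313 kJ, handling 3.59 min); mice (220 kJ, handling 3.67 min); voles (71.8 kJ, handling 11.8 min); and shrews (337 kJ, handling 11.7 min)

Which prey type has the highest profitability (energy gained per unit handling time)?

large insects

In descending order of E/h:
large insects: 313/3.59 = 87.2 kJ/min
mice: 220/3.67 = 59.9 kJ/min
shrews: 337/11.7 = 28.8 kJ/min
voles: 71.8/11.8 = 6.08 kJ/min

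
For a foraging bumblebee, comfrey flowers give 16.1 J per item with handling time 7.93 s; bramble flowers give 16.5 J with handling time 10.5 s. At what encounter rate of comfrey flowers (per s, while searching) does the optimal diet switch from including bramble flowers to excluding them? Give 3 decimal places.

The zero-one rule: include bramble flowers iff E₂/h₂ > λE₁/(1+λh₁). Equality gives the switch point.
λE₁h₂ = E₂ + λE₂h₁ ⇒ λ = E₂/(E₁h₂ − E₂h₁) = 16.5/(169.1 − 130.8) = 0.4319 per s.

0.432 per s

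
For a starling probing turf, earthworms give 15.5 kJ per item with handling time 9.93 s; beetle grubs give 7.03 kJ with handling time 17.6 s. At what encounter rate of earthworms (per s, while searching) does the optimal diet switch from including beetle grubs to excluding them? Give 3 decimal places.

0.035 per s

At the threshold, the rate on earthworms alone equals the profitability of beetle grubs: λ·15.5/(1 + λ·9.93) = 7.03/17.6 = 0.3994.
Rearranging, λ(15.5 − 0.3994×9.93) = 0.3994, so λ = 0.3994/11.53 = 0.03463 per s.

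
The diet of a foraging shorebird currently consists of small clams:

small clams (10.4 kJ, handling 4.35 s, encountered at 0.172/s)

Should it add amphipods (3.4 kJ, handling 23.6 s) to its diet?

On small clams alone, R = ΣλE/(1+Σλh) = 1.789/1.748 = 1.023 kJ/s.
amphipods: E/h = 3.4/23.6 = 0.1441 kJ/s.
0.1441 < 1.023, so adding amphipods would lower the average — exclude it.

No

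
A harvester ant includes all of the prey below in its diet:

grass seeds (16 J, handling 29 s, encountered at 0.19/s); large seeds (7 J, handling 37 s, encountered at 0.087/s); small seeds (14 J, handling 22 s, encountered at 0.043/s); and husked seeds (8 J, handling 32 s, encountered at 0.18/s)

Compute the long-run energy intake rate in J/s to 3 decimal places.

R = Σλ_iE_i / (1 + Σλ_ih_i)
Numerator: 0.19×16 + 0.087×7 + 0.043×14 + 0.18×8 = 5.691
Denominator: 1 + 0.19×29 + 0.087×37 + 0.043×22 + 0.18×32 = 16.43
R = 5.691/16.43 = 0.3463 J/s

0.346 J/s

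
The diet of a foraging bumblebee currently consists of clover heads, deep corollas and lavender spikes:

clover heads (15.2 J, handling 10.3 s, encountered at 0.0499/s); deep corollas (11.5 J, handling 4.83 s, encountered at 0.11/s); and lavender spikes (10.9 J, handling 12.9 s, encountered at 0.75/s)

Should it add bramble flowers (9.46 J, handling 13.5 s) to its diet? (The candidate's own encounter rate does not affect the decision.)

No

On clover heads, deep corollas and lavender spikes alone, R = ΣλE/(1+Σλh) = 10.2/11.72 = 0.8702 J/s.
Profitability of bramble flowers: 9.46/13.5 = 0.7007 J/s.
0.7007 < 0.8702, so adding bramble flowers would lower the average — exclude it.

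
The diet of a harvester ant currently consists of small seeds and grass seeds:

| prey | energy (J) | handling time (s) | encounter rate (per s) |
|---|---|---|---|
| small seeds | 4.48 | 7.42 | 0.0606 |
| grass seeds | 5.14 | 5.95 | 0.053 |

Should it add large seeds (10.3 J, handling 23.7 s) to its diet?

Yes

Intake rate on the current diet: R = (0.0606×4.48 + 0.053×5.14) / (1 + 0.0606×7.42 + 0.053×5.95) = 0.5439/1.765 = 0.3082 J/s.
Profitability of large seeds: 10.3/23.7 = 0.4346 J/s.
0.4346 > 0.3082, so adding large seeds raises the average — include it.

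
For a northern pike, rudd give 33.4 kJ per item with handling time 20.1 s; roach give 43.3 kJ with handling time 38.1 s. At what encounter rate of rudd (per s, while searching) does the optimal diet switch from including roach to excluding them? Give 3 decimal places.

Drop roach once their profitability E₂/h₂ falls below the rate achievable on rudd alone: E₂/h₂ = λE₁/(1 + λh₁).
Solve for λ: λE₁h₂ = E₂(1 + λh₁) → λ(E₁h₂ − E₂h₁) = E₂ → λ = E₂/(E₁h₂ − E₂h₁).
λ = 43.3/(33.4×38.1 − 43.3×20.1) = 43.3/402.2 = 0.1077 per s.

0.108 per s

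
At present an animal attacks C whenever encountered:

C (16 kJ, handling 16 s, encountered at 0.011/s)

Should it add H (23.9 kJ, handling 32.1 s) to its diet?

Intake rate on the current diet: R = (0.011×16) / (1 + 0.011×16) = 0.176/1.176 = 0.1497 kJ/s.
H: E/h = 23.9/32.1 = 0.7445 kJ/s.
0.7445 > 0.1497, so adding H raises the average — include it.

Yes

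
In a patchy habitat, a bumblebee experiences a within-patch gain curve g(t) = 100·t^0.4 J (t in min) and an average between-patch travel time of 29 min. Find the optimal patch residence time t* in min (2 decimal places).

Maximise g(t)/(T+t): set derivative to zero → g'(t)(T+t) = g(t).
g'(t) = 0.4·100·t^-0.6. Setting 0.4·100·t^-0.6 = 100·t^0.4/(29+t) gives 0.4(29+t) = t, so 0.60·t = 0.4×29.
t* = 0.4×29/0.60 = 19.33 min.

19.33 min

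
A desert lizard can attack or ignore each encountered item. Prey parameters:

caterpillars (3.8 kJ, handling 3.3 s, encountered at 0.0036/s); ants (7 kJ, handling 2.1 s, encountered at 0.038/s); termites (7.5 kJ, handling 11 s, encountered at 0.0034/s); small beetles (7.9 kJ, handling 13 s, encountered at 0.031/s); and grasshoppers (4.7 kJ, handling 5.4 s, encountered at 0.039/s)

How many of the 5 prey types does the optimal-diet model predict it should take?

5

Profitabilities (E/h, kJ/s): ants 3.33, caterpillars 1.15, grasshoppers 0.87, termites 0.682, small beetles 0.608. Add prey in this order while the next type's profitability exceeds the intake rate on those already taken.
Rate on top 1: 0.2463. caterpillars: 1.15 > 0.2463 → include.
Rate on top 2: 0.2562. grasshoppers: 0.87 > 0.2562 → include.
Rate on top 3: 0.3555. termites: 0.682 > 0.3555 → include.
Rate on top 4: 0.3646. small beetles: 0.608 > 0.3646 → include.
Optimal diet: ants, caterpillars, grasshoppers, termites, small beetles — 5 of 5 types.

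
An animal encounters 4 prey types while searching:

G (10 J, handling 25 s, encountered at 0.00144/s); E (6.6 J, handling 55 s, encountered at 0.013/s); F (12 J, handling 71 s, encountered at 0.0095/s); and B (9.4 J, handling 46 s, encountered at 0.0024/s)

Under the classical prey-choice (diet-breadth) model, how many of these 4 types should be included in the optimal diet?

4

E/h in descending order: G 0.4, B 0.204, F 0.169, E 0.12 J/s. The optimal diet is the largest prefix of this list for which every included type satisfies E_i/h_i > R on the types above it.
Rate on top 1: 0.0139. B: 0.204 > 0.0139 → include.
Rate on top 2: 0.03224. F: 0.169 > 0.03224 → include.
Rate on top 3: 0.0829. E: 0.12 > 0.0829 → include.
Optimal diet: G, B, F, E — 4 of 4 types.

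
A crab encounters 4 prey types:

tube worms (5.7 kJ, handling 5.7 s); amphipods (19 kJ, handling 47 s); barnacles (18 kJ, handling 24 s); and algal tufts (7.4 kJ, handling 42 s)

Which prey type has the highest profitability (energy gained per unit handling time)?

Profitability E/h (kJ/s): tube worms = 5.7/5.7 = 1, amphipods = 19/47 = 0.404, barnacles = 18/24 = 0.75, algal tufts = 7.4/42 = 0.176.
Ranked: tube worms > barnacles > amphipods > algal tufts.

tube worms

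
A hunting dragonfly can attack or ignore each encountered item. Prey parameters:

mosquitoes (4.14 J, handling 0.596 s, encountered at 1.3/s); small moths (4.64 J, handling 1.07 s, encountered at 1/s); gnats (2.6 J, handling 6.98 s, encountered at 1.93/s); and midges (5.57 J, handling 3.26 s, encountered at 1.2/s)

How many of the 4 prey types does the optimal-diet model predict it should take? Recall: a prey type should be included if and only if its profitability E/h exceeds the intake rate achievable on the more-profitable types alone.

2

Rank by E/h (J/s): mosquitoes 6.95, small moths 4.34, midges 1.71, gnats 0.372. Include each in turn until the next type's E/h falls below the running intake rate.
Rate on top 1: 3.032. small moths: 4.34 > 3.032 → include.
Rate on top 2: 3.523. midges: 1.71 < 3.523 → exclude; stop.
Optimal diet: mosquitoes, small moths — 2 of 4 types.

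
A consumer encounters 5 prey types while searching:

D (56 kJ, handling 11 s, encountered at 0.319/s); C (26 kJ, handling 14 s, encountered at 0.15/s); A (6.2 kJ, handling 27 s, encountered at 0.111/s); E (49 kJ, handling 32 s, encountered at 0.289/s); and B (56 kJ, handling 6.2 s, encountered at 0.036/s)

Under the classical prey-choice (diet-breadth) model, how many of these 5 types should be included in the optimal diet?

2

Rank by E/h (kJ/s): B 9.03, D 5.09, C 1.86, E 1.53, A 0.23. Include each in turn until the next type's E/h falls below the running intake rate.
Rate on top 1: 1.648. D: 5.09 > 1.648 → include.
Rate on top 2: 4.201. C: 1.86 < 4.201 → exclude; stop.
Optimal diet: B, D — 2 of 5 types.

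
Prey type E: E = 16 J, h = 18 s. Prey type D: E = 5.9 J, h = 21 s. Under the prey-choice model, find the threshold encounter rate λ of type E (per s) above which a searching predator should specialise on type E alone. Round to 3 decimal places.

The zero-one rule: include type D iff E₂/h₂ > λE₁/(1+λh₁). Equality gives the switch point.
λE₁h₂ = E₂ + λE₂h₁ ⇒ λ = E₂/(E₁h₂ − E₂h₁) = 5.9/(336 − 106.2) = 0.02567 per s.

0.026 per s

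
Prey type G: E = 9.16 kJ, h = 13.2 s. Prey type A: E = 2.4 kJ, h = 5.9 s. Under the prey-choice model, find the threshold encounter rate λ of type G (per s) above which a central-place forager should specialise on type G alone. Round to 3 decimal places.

0.107 per s

At the threshold, the rate on type G alone equals the profitability of type A: λ·9.16/(1 + λ·13.2) = 2.4/5.9 = 0.4068.
Rearranging, λ(9.16 − 0.4068×13.2) = 0.4068, so λ = 0.4068/3.791 = 0.1073 per s.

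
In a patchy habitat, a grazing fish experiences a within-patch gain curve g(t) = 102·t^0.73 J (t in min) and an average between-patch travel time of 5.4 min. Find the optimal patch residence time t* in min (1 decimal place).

14.6 min

Optimal t* satisfies g'(t*) = g(t*)/(T + t*).
g'(t) = 0.73·102·t^-0.27. Setting 0.73·102·t^-0.27 = 102·t^0.73/(5.4+t) gives 0.73(5.4+t) = t, so 0.27·t = 0.73×5.4.
t* = 0.73×5.4/0.27 = 14.6 min.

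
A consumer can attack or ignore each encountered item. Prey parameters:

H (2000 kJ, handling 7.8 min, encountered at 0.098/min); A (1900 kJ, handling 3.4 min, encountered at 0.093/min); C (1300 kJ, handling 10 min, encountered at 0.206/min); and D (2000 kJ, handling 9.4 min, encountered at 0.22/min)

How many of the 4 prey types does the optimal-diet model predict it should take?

3

E/h in descending order: A 559, H 256, D 213, C 130 kJ/min. The optimal diet is the largest prefix of this list for which every included type satisfies E_i/h_i > R on the types above it.
Rate on top 1: 134.3. H: 256 > 134.3 → include.
Rate on top 2: 179.1. D: 213 > 179.1 → include.
Rate on top 3: 195.9. C: 130 < 195.9 → exclude; stop.
Optimal diet: A, H, D — 3 of 4 types.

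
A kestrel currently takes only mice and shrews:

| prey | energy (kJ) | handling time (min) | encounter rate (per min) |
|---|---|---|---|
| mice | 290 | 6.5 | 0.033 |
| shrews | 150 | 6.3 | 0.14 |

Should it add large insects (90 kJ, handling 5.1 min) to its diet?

Yes

On mice and shrews alone, R = ΣλE/(1+Σλh) = 30.57/2.096 = 14.58 kJ/min.
large insects: E/h = 90/5.1 = 17.65 kJ/min.
Since 17.65 > R, including large insects increases the long-run rate.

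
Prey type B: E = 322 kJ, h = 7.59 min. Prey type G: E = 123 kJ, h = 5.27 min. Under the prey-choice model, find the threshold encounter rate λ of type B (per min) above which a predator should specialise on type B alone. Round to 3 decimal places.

0.161 per min

The zero-one rule: include type G iff E₂/h₂ > λE₁/(1+λh₁). Equality gives the switch point.
λE₁h₂ = E₂ + λE₂h₁ ⇒ λ = E₂/(E₁h₂ − E₂h₁) = 123/(1697 − 933.6) = 0.1611 per min.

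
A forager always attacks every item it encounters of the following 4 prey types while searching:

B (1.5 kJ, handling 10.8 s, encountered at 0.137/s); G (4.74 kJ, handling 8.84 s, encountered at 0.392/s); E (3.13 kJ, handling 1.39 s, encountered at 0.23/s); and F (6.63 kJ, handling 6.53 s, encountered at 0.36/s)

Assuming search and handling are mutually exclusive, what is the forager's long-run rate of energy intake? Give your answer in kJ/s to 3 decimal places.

0.600 kJ/s

Energy encountered per unit search time: 0.137×1.5 + 0.392×4.74 + 0.23×3.13 + 0.36×6.63 = 5.17 kJ/s.
Handling time per unit search time: 0.137×10.8 + 0.392×8.84 + 0.23×1.39 + 0.36×6.53 = 7.615.
Rate = 5.17/(1 + 7.615) = 0.6001 kJ/s.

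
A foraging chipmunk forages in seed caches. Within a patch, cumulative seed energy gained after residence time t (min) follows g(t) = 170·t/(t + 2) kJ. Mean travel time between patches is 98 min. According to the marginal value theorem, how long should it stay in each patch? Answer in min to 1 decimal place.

14.0 min

By the marginal value theorem, leave when the instantaneous gain rate g'(t) equals the habitat-wide average g(t)/(T + t).
g'(t) = 170·2/(t + 2)². Setting 170·2/(t+2)² = 170t/[(t+2)(98+t)] gives 2(98+t) = t(t+2), so t² = 2×98 = 196.
t* = √196 = 14 min.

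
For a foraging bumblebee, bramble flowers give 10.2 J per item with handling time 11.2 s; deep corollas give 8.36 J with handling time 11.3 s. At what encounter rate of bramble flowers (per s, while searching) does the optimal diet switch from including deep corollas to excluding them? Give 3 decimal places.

At the threshold, the rate on bramble flowers alone equals the profitability of deep corollas: λ·10.2/(1 + λ·11.2) = 8.36/11.3 = 0.7398.
Rearranging, λ(10.2 − 0.7398×11.2) = 0.7398, so λ = 0.7398/1.914 = 0.3865 per s.

0.387 per s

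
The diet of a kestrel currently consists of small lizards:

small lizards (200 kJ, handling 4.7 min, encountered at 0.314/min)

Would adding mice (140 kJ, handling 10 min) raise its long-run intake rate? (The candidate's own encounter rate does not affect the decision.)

No

Intake rate on the current diet: R = (0.314×200) / (1 + 0.314×4.7) = 62.8/2.476 = 25.37 kJ/min.
mice: E/h = 140/10 = 14 kJ/min.
14 < 25.37, so adding mice would lower the average — exclude it.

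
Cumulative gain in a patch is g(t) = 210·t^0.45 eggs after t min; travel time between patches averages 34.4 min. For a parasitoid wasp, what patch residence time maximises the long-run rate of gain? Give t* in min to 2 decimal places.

Maximise g(t)/(T+t): set derivative to zero → g'(t)(T+t) = g(t).
g'(t) = 0.45·210·t^-0.55. Setting 0.45·210·t^-0.55 = 210·t^0.45/(34.4+t) gives 0.45(34.4+t) = t, so 0.55·t = 0.45×34.4.
t* = 0.45×34.4/0.55 = 28.15 min.

28.15 min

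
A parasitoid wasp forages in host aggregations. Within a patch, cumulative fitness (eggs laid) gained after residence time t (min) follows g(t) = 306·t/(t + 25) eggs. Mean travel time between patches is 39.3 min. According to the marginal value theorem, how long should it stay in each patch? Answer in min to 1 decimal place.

31.3 min

Optimal t* satisfies g'(t*) = g(t*)/(T + t*).
g'(t) = 306·25/(t + 25)². Setting 306·25/(t+25)² = 306t/[(t+25)(39.3+t)] gives 25(39.3+t) = t(t+25), so t² = 25×39.3 = 982.5.
t* = √982.5 = 31.34 min.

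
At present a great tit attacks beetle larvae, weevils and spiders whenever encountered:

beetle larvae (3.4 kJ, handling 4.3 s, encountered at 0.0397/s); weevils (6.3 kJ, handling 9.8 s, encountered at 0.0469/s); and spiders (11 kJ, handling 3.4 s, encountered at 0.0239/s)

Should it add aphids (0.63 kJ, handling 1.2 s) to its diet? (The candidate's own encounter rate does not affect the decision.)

Current rate: (0.0397×3.4 + 0.0469×6.3 + 0.0239×11)/(1 + 0.0397×4.3 + 0.0469×9.8 + 0.0239×3.4) = 0.4051 kJ/s.
Profitability of aphids: 0.63/1.2 = 0.525 kJ/s.
Since 0.525 > R, including aphids increases the long-run rate.

Yes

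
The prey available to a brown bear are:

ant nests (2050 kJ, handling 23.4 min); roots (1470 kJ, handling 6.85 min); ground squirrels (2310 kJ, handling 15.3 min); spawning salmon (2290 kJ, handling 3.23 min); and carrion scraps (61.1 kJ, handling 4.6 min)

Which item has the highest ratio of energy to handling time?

Profitability E/h (kJ/min): ant nests = 2050/23.4 = 87.6, roots = 1470/6.85 = 215, ground squirrels = 2310/15.3 = 151, spawning salmon = 2290/3.23 = 709, carrion scraps = 61.1/4.6 = 13.3.
Ranked: spawning salmon > roots > ground squirrels > ant nests > carrion scraps.

spawning salmon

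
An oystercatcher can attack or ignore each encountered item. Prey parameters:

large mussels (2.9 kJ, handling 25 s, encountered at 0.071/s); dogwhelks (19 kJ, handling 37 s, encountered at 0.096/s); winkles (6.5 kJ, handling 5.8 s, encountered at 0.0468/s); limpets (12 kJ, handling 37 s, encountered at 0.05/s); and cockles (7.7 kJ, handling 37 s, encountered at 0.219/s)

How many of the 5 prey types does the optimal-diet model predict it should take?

2

E/h in descending order: winkles 1.12, dogwhelks 0.514, limpets 0.324, cockles 0.208, large mussels 0.116 kJ/s. The optimal diet is the largest prefix of this list for which every included type satisfies E_i/h_i > R on the types above it.
Rate on top 1: 0.2393. dogwhelks: 0.514 > 0.2393 → include.
Rate on top 2: 0.4412. limpets: 0.324 < 0.4412 → exclude; stop.
Optimal diet: winkles, dogwhelks — 2 of 5 types.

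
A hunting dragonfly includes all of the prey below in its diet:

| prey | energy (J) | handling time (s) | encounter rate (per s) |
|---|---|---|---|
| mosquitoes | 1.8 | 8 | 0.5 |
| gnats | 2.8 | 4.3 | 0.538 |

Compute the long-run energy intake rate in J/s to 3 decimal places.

R = Σλ_iE_i / (1 + Σλ_ih_i)
Numerator: 0.5×1.8 + 0.538×2.8 = 2.406
Denominator: 1 + 0.5×8 + 0.538×4.3 = 7.313
R = 2.406/7.313 = 0.329 J/s

0.329 J/s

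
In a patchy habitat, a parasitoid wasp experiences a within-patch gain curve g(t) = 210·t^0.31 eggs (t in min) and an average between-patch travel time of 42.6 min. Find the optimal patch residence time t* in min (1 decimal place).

Optimal t* satisfies g'(t*) = g(t*)/(T + t*).
g'(t) = 0.31·210·t^-0.69. Setting 0.31·210·t^-0.69 = 210·t^0.31/(42.6+t) gives 0.31(42.6+t) = t, so 0.69·t = 0.31×42.6.
t* = 0.31×42.6/0.69 = 19.14 min.

19.1 min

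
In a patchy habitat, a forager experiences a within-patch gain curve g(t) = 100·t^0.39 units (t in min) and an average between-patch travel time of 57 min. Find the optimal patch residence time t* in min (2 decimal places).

36.44 min

Optimal t* satisfies g'(t*) = g(t*)/(T + t*).
g'(t) = 0.39·100·t^-0.61. Setting 0.39·100·t^-0.61 = 100·t^0.39/(57+t) gives 0.39(57+t) = t, so 0.61·t = 0.39×57.
t* = 0.39×57/0.61 = 36.44 min.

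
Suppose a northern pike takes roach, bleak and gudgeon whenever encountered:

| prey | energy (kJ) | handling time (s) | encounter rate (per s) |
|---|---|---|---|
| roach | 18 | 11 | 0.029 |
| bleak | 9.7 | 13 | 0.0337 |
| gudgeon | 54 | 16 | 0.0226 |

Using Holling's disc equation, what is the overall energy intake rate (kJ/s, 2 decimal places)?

0.98 kJ/s

R = Σλ_iE_i / (1 + Σλ_ih_i)
Numerator: 0.029×18 + 0.0337×9.7 + 0.0226×54 = 2.069
Denominator: 1 + 0.029×11 + 0.0337×13 + 0.0226×16 = 2.119
R = 2.069/2.119 = 0.9767 kJ/s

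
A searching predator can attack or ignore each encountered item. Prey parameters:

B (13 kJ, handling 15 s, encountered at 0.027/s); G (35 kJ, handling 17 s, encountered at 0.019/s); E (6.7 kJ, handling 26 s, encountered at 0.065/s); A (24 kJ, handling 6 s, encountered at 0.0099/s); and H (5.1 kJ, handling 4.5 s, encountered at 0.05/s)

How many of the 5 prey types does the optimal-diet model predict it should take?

Rank by E/h (kJ/s): A 4, G 2.06, H 1.13, B 0.867, E 0.258. Include each in turn until the next type's E/h falls below the running intake rate.
Rate on top 1: 0.2243. G: 2.06 > 0.2243 → include.
Rate on top 2: 0.6529. H: 1.13 > 0.6529 → include.
Rate on top 3: 0.7202. B: 0.867 > 0.7202 → include.
Rate on top 4: 0.7497. E: 0.258 < 0.7497 → exclude; stop.
Optimal diet: A, G, H, B — 4 of 5 types.

4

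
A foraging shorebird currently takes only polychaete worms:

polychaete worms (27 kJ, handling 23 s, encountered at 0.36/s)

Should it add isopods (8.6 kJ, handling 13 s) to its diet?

On polychaete worms alone, R = ΣλE/(1+Σλh) = 9.72/9.28 = 1.047 kJ/s.
isopods: E/h = 8.6/13 = 0.6615 kJ/s.
0.6615 < 1.047, so adding isopods would lower the average — exclude it.

No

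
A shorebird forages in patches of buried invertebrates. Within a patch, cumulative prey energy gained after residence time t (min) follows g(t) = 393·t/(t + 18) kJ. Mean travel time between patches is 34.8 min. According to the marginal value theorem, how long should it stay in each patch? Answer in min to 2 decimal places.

25.03 min

Optimal t* satisfies g'(t*) = g(t*)/(T + t*).
g'(t) = 393·18/(t + 18)². Setting 393·18/(t+18)² = 393t/[(t+18)(34.8+t)] gives 18(34.8+t) = t(t+18), so t² = 18×34.8 = 626.4.
t* = √626.4 = 25.03 min.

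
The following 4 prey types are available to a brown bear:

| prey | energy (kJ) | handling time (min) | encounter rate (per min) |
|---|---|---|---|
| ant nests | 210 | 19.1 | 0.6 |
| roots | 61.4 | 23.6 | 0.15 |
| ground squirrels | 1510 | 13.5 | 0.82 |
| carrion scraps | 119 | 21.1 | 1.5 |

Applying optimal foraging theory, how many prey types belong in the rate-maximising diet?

1

Rank by E/h (kJ/min): ground squirrels 112, ant nests 11, carrion scraps 5.64, roots 2.6. Include each in turn until the next type's E/h falls below the running intake rate.
Rate on top 1: 102.6. ant nests: 11 < 102.6 → exclude; stop.
Optimal diet: ground squirrels — 1 of 4 types.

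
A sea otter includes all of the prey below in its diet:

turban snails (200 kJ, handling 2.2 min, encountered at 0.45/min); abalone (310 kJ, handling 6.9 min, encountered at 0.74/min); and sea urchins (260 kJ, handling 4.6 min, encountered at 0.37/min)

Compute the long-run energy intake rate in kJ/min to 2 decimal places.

R = (0.45×200 + 0.74×310 + 0.37×260) / (1 + 0.45×2.2 + 0.74×6.9 + 0.37×4.6) = 415.6/8.798 = 47.24 kJ/min.

47.24 kJ/min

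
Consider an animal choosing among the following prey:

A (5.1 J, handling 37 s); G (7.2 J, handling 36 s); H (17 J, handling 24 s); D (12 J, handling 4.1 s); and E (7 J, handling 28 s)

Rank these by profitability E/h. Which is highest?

In descending order of E/h:
D: 12/4.1 = 2.93 J/s
H: 17/24 = 0.708 J/s
E: 7/28 = 0.25 J/s
G: 7.2/36 = 0.2 J/s
A: 5.1/37 = 0.138 J/s

D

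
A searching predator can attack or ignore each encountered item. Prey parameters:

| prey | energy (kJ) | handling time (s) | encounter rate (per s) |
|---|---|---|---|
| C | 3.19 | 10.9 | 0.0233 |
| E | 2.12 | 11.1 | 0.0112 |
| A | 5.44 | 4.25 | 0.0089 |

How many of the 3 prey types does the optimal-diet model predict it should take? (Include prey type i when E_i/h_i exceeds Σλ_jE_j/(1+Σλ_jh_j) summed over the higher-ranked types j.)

Rank by E/h (kJ/s): A 1.28, C 0.293, E 0.191. Include each in turn until the next type's E/h falls below the running intake rate.
Rate on top 1: 0.04665. C: 0.293 > 0.04665 → include.
Rate on top 2: 0.09502. E: 0.191 > 0.09502 → include.
Optimal diet: A, C, E — 3 of 3 types.

3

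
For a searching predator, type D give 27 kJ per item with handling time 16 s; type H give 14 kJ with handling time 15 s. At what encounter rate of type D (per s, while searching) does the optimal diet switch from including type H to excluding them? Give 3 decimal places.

The zero-one rule: include type H iff E₂/h₂ > λE₁/(1+λh₁). Equality gives the switch point.
λE₁h₂ = E₂ + λE₂h₁ ⇒ λ = E₂/(E₁h₂ − E₂h₁) = 14/(405 − 224) = 0.07735 per s.

0.077 per s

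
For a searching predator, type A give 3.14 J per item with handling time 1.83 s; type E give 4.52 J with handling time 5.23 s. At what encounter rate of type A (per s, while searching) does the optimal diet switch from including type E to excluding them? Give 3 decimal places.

0.555 per s

At the threshold, the rate on type A alone equals the profitability of type E: λ·3.14/(1 + λ·1.83) = 4.52/5.23 = 0.8642.
Rearranging, λ(3.14 − 0.8642×1.83) = 0.8642, so λ = 0.8642/1.558 = 0.5546 per s.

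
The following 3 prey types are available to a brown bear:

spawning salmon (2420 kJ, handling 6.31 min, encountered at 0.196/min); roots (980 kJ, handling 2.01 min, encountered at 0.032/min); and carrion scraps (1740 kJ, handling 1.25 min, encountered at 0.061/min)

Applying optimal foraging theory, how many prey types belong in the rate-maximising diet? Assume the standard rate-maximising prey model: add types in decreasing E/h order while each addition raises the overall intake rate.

Profitabilities (E/h, kJ/min): carrion scraps 1.39e+03, roots 488, spawning salmon 384. Add prey in this order while the next type's profitability exceeds the intake rate on those already taken.
Rate on top 1: 98.62. roots: 488 > 98.62 → include.
Rate on top 2: 120.6. spawning salmon: 384 > 120.6 → include.
Optimal diet: carrion scraps, roots, spawning salmon — 3 of 3 types.

3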